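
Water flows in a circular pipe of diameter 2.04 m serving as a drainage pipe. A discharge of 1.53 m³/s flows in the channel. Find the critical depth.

At critical depth, Q² T / (g A³) = 1, i.e. A³/T = Q²/g = 1.53²/9.81 = 0.2386.
Try y = 0.477 m: A³/T = 0.1138 — short.
Try y = 0.667 m: A³/T = 0.4186 — over.
Try y = 0.577 m: A³/T = 0.2387 — matches.

y_c = 0.577 m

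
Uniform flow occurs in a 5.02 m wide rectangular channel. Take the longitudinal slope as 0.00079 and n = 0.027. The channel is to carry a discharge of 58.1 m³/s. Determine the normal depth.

Manning's equation rearranged: A R^(2/3) = nQ / (1·√S) = 0.027 × 58.1 / (√0.00079) = 55.81.
Try y = 6.04 m: A R^(2/3) = 44.42 — short.
Try y = 8.43 m: A R^(2/3) = 65.69 — over.
Try y = 7.33 m: A R^(2/3) = 55.85 — matches.

y_n = 7.33 m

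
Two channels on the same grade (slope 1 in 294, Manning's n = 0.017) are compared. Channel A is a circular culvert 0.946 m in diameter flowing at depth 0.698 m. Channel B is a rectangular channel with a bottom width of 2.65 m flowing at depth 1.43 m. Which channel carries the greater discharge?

Channel A: For a circular section of diameter D = 0.946 m at depth y = 0.698 m, the central angle is θ = 2 arccos(1 − 2y/D) = 4.133 rad. Then A = (D²/8)(θ − sin θ) = 0.556 m² and P = Dθ/2 = 1.955 m. Hydraulic radius R = A/P = 0.556/1.955 = 0.2844 m. Q_A = (1/0.017)·0.556·0.2844^(2/3)·√0.003401 = 0.8248 m³/s.
Channel B: Flow area A = b·y = 2.65 × 1.43 = 3.789 m². Wetted perimeter P = b + 2y = 2.65 + 2×1.43 = 5.51 m. Hydraulic radius R = A/P = 3.789/5.51 = 0.6877 m. Q_B = (1/0.017)·3.789·0.6877^(2/3)·√0.003401 = 10.13 m³/s.
Q_A = 0.8248 m³/s vs Q_B = 10.13 m³/s, so channel B carries more.

channel B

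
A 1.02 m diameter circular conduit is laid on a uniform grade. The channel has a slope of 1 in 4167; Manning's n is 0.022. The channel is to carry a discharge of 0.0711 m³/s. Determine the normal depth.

Manning's equation rearranged: A R^(2/3) = nQ / (1·√S) = 0.022 × 0.0711 / (√0.00024) = 0.101.
Try y = 0.461 m: A R^(2/3) = 0.1379 — too large.
Try y = 0.281 m: A R^(2/3) = 0.0545 — too small.
Try y = 0.388 m: A R^(2/3) = 0.1009 — close enough.

y_n = 0.388 m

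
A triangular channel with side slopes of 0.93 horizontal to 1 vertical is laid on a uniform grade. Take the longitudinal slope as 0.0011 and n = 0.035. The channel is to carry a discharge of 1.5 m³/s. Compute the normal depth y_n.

y_n = 1.6 m

Manning's equation rearranged: A R^(2/3) = nQ / (1·√S) = 0.035 × 1.5 / (√0.0011) = 1.583.
At y = 1.38 m: A R^(2/3) = 1.07 — short.
At y = 1.6 m: A R^(2/3) = 1.588 — ≈ 1.583.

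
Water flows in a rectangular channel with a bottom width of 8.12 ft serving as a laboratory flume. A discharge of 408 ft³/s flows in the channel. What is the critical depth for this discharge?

y_c = 4.28 ft

For a rectangular channel, critical depth y_c = (q²/g)^(1/3) where q = Q/b = 408/8.12 = 50.25 ft²/s.
So y_c = (50.25²/32.2)^(1/3) = 4.28 ft.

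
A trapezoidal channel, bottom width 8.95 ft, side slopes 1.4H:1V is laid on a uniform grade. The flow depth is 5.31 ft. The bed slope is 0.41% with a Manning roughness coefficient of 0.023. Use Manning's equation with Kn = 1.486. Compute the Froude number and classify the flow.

subcritical

With bottom width b = 8.95 ft and side slope z = 1.4: A = (b + zy)y = (8.95 + 1.4×5.31)×5.31 = 87 ft²; P = b + 2y√(1+z²) = 8.95 + 2×5.31×1.72 = 27.22 ft.
Hydraulic radius R = A/P = 87/27.22 = 3.196 ft.
V = (1.486/n) R^(2/3) √S = (1.486/0.023) × 3.196^(2/3) × √0.0041 = 8.976 ft/s. Hydraulic depth D_h = A/T = 87/23.82 = 3.653 ft.
Froude number Fr = V/√(g·D_h) = 8.976/√(32.2×3.653) = 0.828, which is less than 1, so the flow is subcritical.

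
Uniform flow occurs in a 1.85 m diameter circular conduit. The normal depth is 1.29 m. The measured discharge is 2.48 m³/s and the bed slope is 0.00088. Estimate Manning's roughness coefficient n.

n = 0.016

For a circular section of diameter D = 1.85 m at depth y = 1.29 m, the central angle is θ = 2 arccos(1 − 2y/D) = 3.953 rad. Then A = (D²/8)(θ − sin θ) = 2.001 m² and P = Dθ/2 = 3.656 m.
Hydraulic radius R = A/P = 2.001/3.656 = 0.5473 m.
Rearranging Manning's equation: n = (1/Q) A R^(2/3) S^(1/2) = (1/2.48) × 2.001 × 0.5473^(2/3) × √0.00088 = 0.016.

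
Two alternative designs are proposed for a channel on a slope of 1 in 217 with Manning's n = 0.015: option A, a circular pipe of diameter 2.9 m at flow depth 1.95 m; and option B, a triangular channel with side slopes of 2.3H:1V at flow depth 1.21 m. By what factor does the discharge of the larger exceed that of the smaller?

Channel A: For a circular section of diameter D = 2.9 m at depth y = 1.95 m, the central angle is θ = 2 arccos(1 − 2y/D) = 3.846 rad. Then A = (D²/8)(θ − sin θ) = 4.723 m² and P = Dθ/2 = 5.576 m. Hydraulic radius R = A/P = 4.723/5.576 = 0.847 m. Q_A = (1/0.015)·4.723·0.847^(2/3)·√0.004608 = 19.14 m³/s.
Channel B: For a triangular section with side slope z = 2.3: A = zy² = 2.3×1.21² = 3.367 m²; P = 2y√(1+z²) = 2×1.21×2.508 = 6.069 m. Hydraulic radius R = A/P = 3.367/6.069 = 0.5548 m. Q_B = (1/0.015)·3.367·0.5548^(2/3)·√0.004608 = 10.29 m³/s.
The larger discharge is 19.14 m³/s and the smaller is 10.29 m³/s; the ratio is 1.86.

1.86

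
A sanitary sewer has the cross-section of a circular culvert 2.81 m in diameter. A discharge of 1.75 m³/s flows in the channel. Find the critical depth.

y_c = 0.565 m

At critical depth, Q² T / (g A³) = 1, i.e. A³/T = Q²/g = 1.75²/9.81 = 0.3122.
Try y = 0.645 m: A³/T = 0.5249 — high.
Try y = 0.48 m: A³/T = 0.1649 — low.
Try y = 0.565 m: A³/T = 0.3127 — matches.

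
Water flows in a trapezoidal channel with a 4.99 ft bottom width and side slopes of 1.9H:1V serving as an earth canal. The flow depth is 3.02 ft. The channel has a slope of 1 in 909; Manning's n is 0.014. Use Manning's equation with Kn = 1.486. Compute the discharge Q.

With bottom width b = 4.99 ft and side slope z = 1.9: A = (b + zy)y = (4.99 + 1.9×3.02)×3.02 = 32.4 ft²; P = b + 2y√(1+z²) = 4.99 + 2×3.02×2.147 = 17.96 ft.
Hydraulic radius R = A/P = 32.4/17.96 = 1.804 ft.
Manning's equation: Q = (1.486/n) A R^(2/3) S^(1/2) = (1.486/0.014) × 32.4 × 1.804^(2/3) × 0.0011^(1/2) = 169 ft³/s.

Q = 169 ft³/s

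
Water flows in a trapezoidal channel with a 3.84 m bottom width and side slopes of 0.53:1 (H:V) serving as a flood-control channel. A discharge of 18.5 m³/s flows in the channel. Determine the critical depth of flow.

At critical depth, Q² T / (g A³) = 1, i.e. A³/T = Q²/g = 18.5²/9.81 = 34.89.
At y = 1.51 m: A³/T = 63.23 — high.
At y = 0.952 m: A³/T = 14.59 — low.
At y = 1.25 m: A³/T = 34.52 — close enough.

y_c = 1.25 m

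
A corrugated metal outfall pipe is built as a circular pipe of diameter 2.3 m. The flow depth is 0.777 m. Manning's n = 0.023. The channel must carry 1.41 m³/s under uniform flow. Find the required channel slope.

For a circular section of diameter D = 2.3 m at depth y = 0.777 m, the central angle is θ = 2 arccos(1 − 2y/D) = 2.481 rad. Then A = (D²/8)(θ − sin θ) = 1.235 m² and P = Dθ/2 = 2.853 m.
Hydraulic radius R = A/P = 1.235/2.853 = 0.4328 m.
From Manning's equation, S = [nQ / (1 A R^(2/3))]² = [0.023 × 1.41 / (1 × 1.235 × 0.4328^(2/3))]² = 0.00211.

S = 0.00211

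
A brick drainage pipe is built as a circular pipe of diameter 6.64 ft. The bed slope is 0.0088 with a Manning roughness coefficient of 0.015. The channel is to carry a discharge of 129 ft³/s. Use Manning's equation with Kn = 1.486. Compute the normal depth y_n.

y_n = 2.43 ft

Manning's equation rearranged: A R^(2/3) = nQ / (1.486·√S) = 0.015 × 129 / (1.486 × √0.0088) = 13.88.
Try y = 1.76 ft: A R^(2/3) = 7.465 — short.
Try y = 2.91 ft: A R^(2/3) = 19.29 — over.
Try y = 2.43 ft: A R^(2/3) = 13.88 — close enough.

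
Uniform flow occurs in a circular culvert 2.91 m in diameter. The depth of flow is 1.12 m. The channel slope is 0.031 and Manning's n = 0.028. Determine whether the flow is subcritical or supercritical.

For a circular section of diameter D = 2.91 m at depth y = 1.12 m, the central angle is θ = 2 arccos(1 − 2y/D) = 2.677 rad. Then A = (D²/8)(θ − sin θ) = 2.359 m² and P = Dθ/2 = 3.895 m.
Hydraulic radius R = A/P = 2.359/3.895 = 0.6057 m.
V = (1/n) R^(2/3) √S = (1/0.028) × 0.6057^(2/3) × √0.031 = 4.502 m/s. Hydraulic depth D_h = A/T = 2.359/2.832 = 0.8331 m.
Froude number Fr = V/√(g·D_h) = 4.502/√(9.81×0.8331) = 1.57, which is greater than 1, so the flow is supercritical.

supercritical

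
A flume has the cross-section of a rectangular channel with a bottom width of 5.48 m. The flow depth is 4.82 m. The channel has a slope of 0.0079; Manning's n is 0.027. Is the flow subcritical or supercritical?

Flow area A = b·y = 5.48 × 4.82 = 26.41 m². Wetted perimeter P = b + 2y = 5.48 + 2×4.82 = 15.12 m.
Hydraulic radius R = A/P = 26.41/15.12 = 1.747 m.
V = (1/n) R^(2/3) √S = (1/0.027) × 1.747^(2/3) × √0.0079 = 4.775 m/s. Hydraulic depth D_h = A/T = 26.41/5.48 = 4.82 m.
Froude number Fr = V/√(g·D_h) = 4.775/√(9.81×4.82) = 0.694, which is less than 1, so the flow is subcritical.

subcritical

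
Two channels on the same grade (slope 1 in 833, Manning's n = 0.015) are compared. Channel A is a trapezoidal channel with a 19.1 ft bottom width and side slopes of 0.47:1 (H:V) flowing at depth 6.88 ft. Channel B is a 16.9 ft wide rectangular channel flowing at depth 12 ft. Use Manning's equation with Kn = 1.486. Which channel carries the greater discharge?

Channel A: With bottom width b = 19.1 ft and side slope z = 0.47: A = (b + zy)y = (19.1 + 0.47×6.88)×6.88 = 153.7 ft²; P = b + 2y√(1+z²) = 19.1 + 2×6.88×1.105 = 34.3 ft. Hydraulic radius R = A/P = 153.7/34.3 = 4.479 ft. Q_A = (1.486/0.015)·153.7·4.479^(2/3)·√0.0012 = 1433 ft³/s.
Channel B: Flow area A = b·y = 16.9 × 12 = 202.8 ft². Wetted perimeter P = b + 2y = 16.9 + 2×12 = 40.9 ft. Hydraulic radius R = A/P = 202.8/40.9 = 4.958 ft. Q_B = (1.486/0.015)·202.8·4.958^(2/3)·√0.0012 = 2024 ft³/s.
Q_A = 1433 ft³/s vs Q_B = 2024 ft³/s, so channel B carries more.

channel B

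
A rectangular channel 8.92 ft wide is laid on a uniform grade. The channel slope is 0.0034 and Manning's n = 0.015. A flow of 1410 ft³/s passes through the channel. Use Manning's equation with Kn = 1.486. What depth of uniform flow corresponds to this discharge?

y_n = 12.4 ft

Manning's equation rearranged: A R^(2/3) = nQ / (1.486·√S) = 0.015 × 1410 / (1.486 × √0.0034) = 244.1.
Try y = 14.2 ft: A R^(2/3) = 286.1 — too large.
Try y = 9.66 ft: A R^(2/3) = 181.3 — too small.
Try y = 12.4 ft: A R^(2/3) = 244.2 — close enough.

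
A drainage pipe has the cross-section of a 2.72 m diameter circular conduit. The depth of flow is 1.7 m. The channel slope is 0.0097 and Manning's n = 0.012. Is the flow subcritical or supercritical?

supercritical

For a circular section of diameter D = 2.72 m at depth y = 1.7 m, the central angle is θ = 2 arccos(1 − 2y/D) = 3.647 rad. Then A = (D²/8)(θ − sin θ) = 3.82 m² and P = Dθ/2 = 4.96 m.
Hydraulic radius R = A/P = 3.82/4.96 = 0.7703 m.
V = (1/n) R^(2/3) √S = (1/0.012) × 0.7703^(2/3) × √0.0097 = 6.897 m/s. Hydraulic depth D_h = A/T = 3.82/2.634 = 1.451 m.
Froude number Fr = V/√(g·D_h) = 6.897/√(9.81×1.451) = 1.83, which is greater than 1, so the flow is supercritical.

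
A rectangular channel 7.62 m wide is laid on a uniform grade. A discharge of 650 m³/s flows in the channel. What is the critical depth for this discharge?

y_c = 9.05 m

For a rectangular channel, critical depth y_c = (q²/g)^(1/3) where q = Q/b = 650/7.62 = 85.3 m²/s.
So y_c = (85.3²/9.81)^(1/3) = 9.05 m.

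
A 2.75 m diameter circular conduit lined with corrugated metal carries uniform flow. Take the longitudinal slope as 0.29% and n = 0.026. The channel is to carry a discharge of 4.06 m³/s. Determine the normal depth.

y_n = 1.25 m

Manning's equation rearranged: A R^(2/3) = nQ / (1·√S) = 0.026 × 4.06 / (√0.0029) = 1.96.
Trying y = 1.56 m: A R^(2/3) = 2.848 — too large.
Trying y = 0.956 m: A R^(2/3) = 1.201 — too small.
Trying y = 1.25 m: A R^(2/3) = 1.962 — close enough.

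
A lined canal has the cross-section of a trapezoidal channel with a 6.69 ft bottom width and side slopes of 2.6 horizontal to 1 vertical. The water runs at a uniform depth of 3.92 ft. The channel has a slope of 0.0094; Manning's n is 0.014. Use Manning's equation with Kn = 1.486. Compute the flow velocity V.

With bottom width b = 6.69 ft and side slope z = 2.6: A = (b + zy)y = (6.69 + 2.6×3.92)×3.92 = 66.18 ft²; P = b + 2y√(1+z²) = 6.69 + 2×3.92×2.786 = 28.53 ft.
Hydraulic radius R = A/P = 66.18/28.53 = 2.32 ft.
From Manning's equation, V = (1.486/n) R^(2/3) S^(1/2) = (1.486/0.014) × 2.32^(2/3) × 0.0094^(1/2) = 18 ft/s.

V = 18 ft/s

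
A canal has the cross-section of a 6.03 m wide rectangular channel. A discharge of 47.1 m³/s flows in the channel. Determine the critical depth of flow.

y_c = 1.84 m

For a rectangular channel, critical depth y_c = (q²/g)^(1/3) where q = Q/b = 47.1/6.03 = 7.811 m²/s.
So y_c = (7.811²/9.81)^(1/3) = 1.84 m.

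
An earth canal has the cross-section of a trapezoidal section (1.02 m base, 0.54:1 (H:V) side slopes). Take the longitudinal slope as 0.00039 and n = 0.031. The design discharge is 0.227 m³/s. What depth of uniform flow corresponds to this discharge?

Manning's equation rearranged: A R^(2/3) = nQ / (1·√S) = 0.031 × 0.227 / (√0.00039) = 0.3563.
Trying y = 0.664 m: A R^(2/3) = 0.4649 — too large.
Trying y = 0.472 m: A R^(2/3) = 0.2621 — too small.
Trying y = 0.567 m: A R^(2/3) = 0.3559 — matches.

y_n = 0.567 m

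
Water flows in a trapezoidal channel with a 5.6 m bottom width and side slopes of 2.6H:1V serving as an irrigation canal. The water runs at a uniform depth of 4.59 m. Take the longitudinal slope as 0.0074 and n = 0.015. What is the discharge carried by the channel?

With bottom width b = 5.6 m and side slope z = 2.6: A = (b + zy)y = (5.6 + 2.6×4.59)×4.59 = 80.48 m²; P = b + 2y√(1+z²) = 5.6 + 2×4.59×2.786 = 31.17 m.
Hydraulic radius R = A/P = 80.48/31.17 = 2.582 m.
Manning's equation: Q = (1/n) A R^(2/3) S^(1/2) = (1/0.015) × 80.48 × 2.582^(2/3) × 0.0074^(1/2) = 869 m³/s.

Q = 869 m³/s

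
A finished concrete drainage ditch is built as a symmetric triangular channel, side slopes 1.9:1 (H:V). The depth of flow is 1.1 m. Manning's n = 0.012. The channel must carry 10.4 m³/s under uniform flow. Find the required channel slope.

For a triangular section with side slope z = 1.9: A = zy² = 1.9×1.1² = 2.299 m²; P = 2y√(1+z²) = 2×1.1×2.147 = 4.724 m.
Hydraulic radius R = A/P = 2.299/4.724 = 0.4867 m.
From Manning's equation, S = [nQ / (1 A R^(2/3))]² = [0.012 × 10.4 / (1 × 2.299 × 0.4867^(2/3))]² = 0.0077.

S = 0.0077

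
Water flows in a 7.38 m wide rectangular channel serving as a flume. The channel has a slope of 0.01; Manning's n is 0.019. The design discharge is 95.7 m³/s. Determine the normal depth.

y_n = 2.05 m

Manning's equation rearranged: A R^(2/3) = nQ / (1·√S) = 0.019 × 95.7 / (√0.01) = 18.18.
At y = 2.42 m: A R^(2/3) = 23 — over.
At y = 2.05 m: A R^(2/3) = 18.19 — ≈ 18.18.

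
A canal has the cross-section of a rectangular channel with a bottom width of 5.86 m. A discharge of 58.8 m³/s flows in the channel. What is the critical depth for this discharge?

y_c = 2.17 m

For a rectangular channel, critical depth y_c = (q²/g)^(1/3) where q = Q/b = 58.8/5.86 = 10.03 m²/s.
So y_c = (10.03²/9.81)^(1/3) = 2.17 m.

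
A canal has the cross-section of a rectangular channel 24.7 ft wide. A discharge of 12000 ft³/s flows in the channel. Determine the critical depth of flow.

For a rectangular channel, critical depth y_c = (q²/g)^(1/3) where q = Q/b = 12000/24.7 = 485.8 ft²/s.
So y_c = (485.8²/32.2)^(1/3) = 19.4 ft.

y_c = 19.4 ft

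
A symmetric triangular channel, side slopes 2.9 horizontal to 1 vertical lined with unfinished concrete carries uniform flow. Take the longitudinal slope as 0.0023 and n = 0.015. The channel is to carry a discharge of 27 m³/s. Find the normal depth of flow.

Manning's equation rearranged: A R^(2/3) = nQ / (1·√S) = 0.015 × 27 / (√0.0023) = 8.445.
Trying y = 1.59 m: A R^(2/3) = 6.06 — low.
Trying y = 2.14 m: A R^(2/3) = 13.38 — high.
Trying y = 1.8 m: A R^(2/3) = 8.437 — close enough.

y_n = 1.8 m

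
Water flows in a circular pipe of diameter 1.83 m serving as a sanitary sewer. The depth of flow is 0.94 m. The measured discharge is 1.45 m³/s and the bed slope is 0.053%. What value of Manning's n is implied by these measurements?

n = 0.013

For a circular section of diameter D = 1.83 m at depth y = 0.94 m, the central angle is θ = 2 arccos(1 − 2y/D) = 3.196 rad. Then A = (D²/8)(θ − sin θ) = 1.361 m² and P = Dθ/2 = 2.925 m.
Hydraulic radius R = A/P = 1.361/2.925 = 0.4653 m.
Rearranging Manning's equation: n = (1/Q) A R^(2/3) S^(1/2) = (1/1.45) × 1.361 × 0.4653^(2/3) × √0.00053 = 0.013.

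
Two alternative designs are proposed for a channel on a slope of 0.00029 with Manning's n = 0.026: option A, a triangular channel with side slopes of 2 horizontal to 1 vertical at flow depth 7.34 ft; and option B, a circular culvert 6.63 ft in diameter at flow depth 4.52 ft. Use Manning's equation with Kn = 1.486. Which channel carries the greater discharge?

channel A

Channel A: For a triangular section with side slope z = 2: A = zy² = 2×7.34² = 107.8 ft²; P = 2y√(1+z²) = 2×7.34×2.236 = 32.83 ft. Hydraulic radius R = A/P = 107.8/32.83 = 3.283 ft. Q_A = (1.486/0.026)·107.8·3.283^(2/3)·√0.00029 = 231.6 ft³/s.
Channel B: For a circular section of diameter D = 6.63 ft at depth y = 4.52 ft, the central angle is θ = 2 arccos(1 − 2y/D) = 3.886 rad. Then A = (D²/8)(θ − sin θ) = 25.07 ft² and P = Dθ/2 = 12.88 ft. Hydraulic radius R = A/P = 25.07/12.88 = 1.946 ft. Q_B = (1.486/0.026)·25.07·1.946^(2/3)·√0.00029 = 38.04 ft³/s.
Q_A = 231.6 ft³/s vs Q_B = 38.04 ft³/s, so channel A carries more.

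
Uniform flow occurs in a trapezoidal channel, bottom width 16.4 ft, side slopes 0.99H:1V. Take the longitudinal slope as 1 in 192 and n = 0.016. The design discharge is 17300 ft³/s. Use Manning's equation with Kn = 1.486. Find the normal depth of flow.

y_n = 17.6 ft

Manning's equation rearranged: A R^(2/3) = nQ / (1.486·√S) = 0.016 × 17300 / (1.486 × √0.005208) = 2581.
At y = 12 ft: A R^(2/3) = 1214 — low.
At y = 20.3 ft: A R^(2/3) = 3456 — high.
At y = 17.6 ft: A R^(2/3) = 2581 — matches.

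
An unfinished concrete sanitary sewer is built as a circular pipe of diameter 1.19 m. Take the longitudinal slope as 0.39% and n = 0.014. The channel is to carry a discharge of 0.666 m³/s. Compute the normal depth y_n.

Manning's equation rearranged: A R^(2/3) = nQ / (1·√S) = 0.014 × 0.666 / (√0.0039) = 0.1493.
At y = 0.542 m: A R^(2/3) = 0.2109 — over.
At y = 0.354 m: A R^(2/3) = 0.09549 — short.
At y = 0.448 m: A R^(2/3) = 0.1494 — ≈ 0.1493.

y_n = 0.448 m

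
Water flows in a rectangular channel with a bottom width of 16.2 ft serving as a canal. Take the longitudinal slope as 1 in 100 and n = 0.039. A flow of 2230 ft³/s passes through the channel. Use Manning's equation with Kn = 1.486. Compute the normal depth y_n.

y_n = 12.5 ft

Manning's equation rearranged: A R^(2/3) = nQ / (1.486·√S) = 0.039 × 2230 / (1.486 × √0.01) = 585.3.
At y = 10.1 ft: A R^(2/3) = 445.6 — short.
At y = 14.9 ft: A R^(2/3) = 728.9 — over.
At y = 12.5 ft: A R^(2/3) = 585.4 — close enough.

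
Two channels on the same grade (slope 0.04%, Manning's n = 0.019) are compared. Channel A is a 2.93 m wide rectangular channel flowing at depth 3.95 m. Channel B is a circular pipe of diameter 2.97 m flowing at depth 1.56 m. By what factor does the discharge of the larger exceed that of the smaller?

Channel A: Flow area A = b·y = 2.93 × 3.95 = 11.57 m². Wetted perimeter P = b + 2y = 2.93 + 2×3.95 = 10.83 m. Hydraulic radius R = A/P = 11.57/10.83 = 1.069 m. Q_A = (1/0.019)·11.57·1.069^(2/3)·√0.0004 = 12.73 m³/s.
Channel B: For a circular section of diameter D = 2.97 m at depth y = 1.56 m, the central angle is θ = 2 arccos(1 − 2y/D) = 3.243 rad. Then A = (D²/8)(θ − sin θ) = 3.687 m² and P = Dθ/2 = 4.815 m. Hydraulic radius R = A/P = 3.687/4.815 = 0.7656 m. Q_B = (1/0.019)·3.687·0.7656^(2/3)·√0.0004 = 3.248 m³/s.
The larger discharge is 12.73 m³/s and the smaller is 3.248 m³/s; the ratio is 3.92.

3.92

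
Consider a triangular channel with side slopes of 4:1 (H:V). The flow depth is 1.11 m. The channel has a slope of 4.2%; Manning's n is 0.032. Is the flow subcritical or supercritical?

supercritical

For a triangular section with side slope z = 4: A = zy² = 4×1.11² = 4.928 m²; P = 2y√(1+z²) = 2×1.11×4.123 = 9.153 m.
Hydraulic radius R = A/P = 4.928/9.153 = 0.5384 m.
V = (1/n) R^(2/3) √S = (1/0.032) × 0.5384^(2/3) × √0.042 = 4.239 m/s. Hydraulic depth D_h = A/T = 4.928/8.88 = 0.555 m.
Froude number Fr = V/√(g·D_h) = 4.239/√(9.81×0.555) = 1.82, which is greater than 1, so the flow is supercritical.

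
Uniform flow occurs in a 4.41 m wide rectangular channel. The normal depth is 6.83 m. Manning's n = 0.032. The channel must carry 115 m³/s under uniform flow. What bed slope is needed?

Flow area A = b·y = 4.41 × 6.83 = 30.12 m². Wetted perimeter P = b + 2y = 4.41 + 2×6.83 = 18.07 m.
Hydraulic radius R = A/P = 30.12/18.07 = 1.667 m.
From Manning's equation, S = [nQ / (1 A R^(2/3))]² = [0.032 × 115 / (1 × 30.12 × 1.667^(2/3))]² = 0.00755.

S = 0.00755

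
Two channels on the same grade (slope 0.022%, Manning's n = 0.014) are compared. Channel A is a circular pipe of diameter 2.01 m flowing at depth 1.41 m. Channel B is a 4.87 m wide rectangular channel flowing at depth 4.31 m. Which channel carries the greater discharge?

channel B

Channel A: For a circular section of diameter D = 2.01 m at depth y = 1.41 m, the central angle is θ = 2 arccos(1 − 2y/D) = 3.971 rad. Then A = (D²/8)(θ − sin θ) = 2.378 m² and P = Dθ/2 = 3.991 m. Hydraulic radius R = A/P = 2.378/3.991 = 0.5958 m. Q_A = (1/0.014)·2.378·0.5958^(2/3)·√0.00022 = 1.784 m³/s.
Channel B: Flow area A = b·y = 4.87 × 4.31 = 20.99 m². Wetted perimeter P = b + 2y = 4.87 + 2×4.31 = 13.49 m. Hydraulic radius R = A/P = 20.99/13.49 = 1.556 m. Q_B = (1/0.014)·20.99·1.556^(2/3)·√0.00022 = 29.86 m³/s.
Q_A = 1.784 m³/s vs Q_B = 29.86 m³/s, so channel B carries more.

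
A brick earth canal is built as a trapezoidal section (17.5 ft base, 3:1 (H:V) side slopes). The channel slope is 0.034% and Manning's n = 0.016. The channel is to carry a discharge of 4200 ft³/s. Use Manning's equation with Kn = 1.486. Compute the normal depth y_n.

Manning's equation rearranged: A R^(2/3) = nQ / (1.486·√S) = 0.016 × 4200 / (1.486 × √0.00034) = 2453.
Try y = 15.7 ft: A R^(2/3) = 4285 — high.
Try y = 10.4 ft: A R^(2/3) = 1688 — low.
Try y = 12.3 ft: A R^(2/3) = 2454 — matches.

y_n = 12.3 ft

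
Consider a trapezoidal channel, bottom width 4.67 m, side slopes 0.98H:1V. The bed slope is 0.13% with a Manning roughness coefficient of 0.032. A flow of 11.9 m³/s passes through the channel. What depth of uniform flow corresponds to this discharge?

Manning's equation rearranged: A R^(2/3) = nQ / (1·√S) = 0.032 × 11.9 / (√0.0013) = 10.56.
Try y = 1.4 m: A R^(2/3) = 8.372 — too small.
Try y = 1.77 m: A R^(2/3) = 12.64 — too large.
Try y = 1.6 m: A R^(2/3) = 10.58 — matches.

y_n = 1.6 m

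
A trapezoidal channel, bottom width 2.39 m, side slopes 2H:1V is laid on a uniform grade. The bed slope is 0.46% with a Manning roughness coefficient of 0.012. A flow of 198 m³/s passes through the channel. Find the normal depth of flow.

y_n = 3.03 m

Manning's equation rearranged: A R^(2/3) = nQ / (1·√S) = 0.012 × 198 / (√0.0046) = 35.03.
Try y = 3.43 m: A R^(2/3) = 46.77 — too large.
Try y = 3.03 m: A R^(2/3) = 35.12 — matches.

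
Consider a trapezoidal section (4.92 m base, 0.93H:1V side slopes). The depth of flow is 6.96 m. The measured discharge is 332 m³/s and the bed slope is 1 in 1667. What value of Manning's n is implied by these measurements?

n = 0.013

With bottom width b = 4.92 m and side slope z = 0.93: A = (b + zy)y = (4.92 + 0.93×6.96)×6.96 = 79.29 m²; P = b + 2y√(1+z²) = 4.92 + 2×6.96×1.366 = 23.93 m.
Hydraulic radius R = A/P = 79.29/23.93 = 3.314 m.
Rearranging Manning's equation: n = (1/Q) A R^(2/3) S^(1/2) = (1/332) × 79.29 × 3.314^(2/3) × √0.0005999 = 0.013.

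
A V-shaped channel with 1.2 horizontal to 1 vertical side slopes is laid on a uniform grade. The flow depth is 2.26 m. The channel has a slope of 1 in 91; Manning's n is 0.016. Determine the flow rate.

For a triangular section with side slope z = 1.2: A = zy² = 1.2×2.26² = 6.129 m²; P = 2y√(1+z²) = 2×2.26×1.562 = 7.06 m.
Hydraulic radius R = A/P = 6.129/7.06 = 0.8681 m.
Manning's equation: Q = (1/n) A R^(2/3) S^(1/2) = (1/0.016) × 6.129 × 0.8681^(2/3) × 0.01099^(1/2) = 36.5 m³/s.

Q = 36.5 m³/s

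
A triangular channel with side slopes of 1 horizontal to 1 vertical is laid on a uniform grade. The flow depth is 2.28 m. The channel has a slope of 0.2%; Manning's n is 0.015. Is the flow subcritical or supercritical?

subcritical

For a triangular section with side slope z = 1: A = zy² = 1×2.28² = 5.198 m²; P = 2y√(1+z²) = 2×2.28×1.414 = 6.449 m.
Hydraulic radius R = A/P = 5.198/6.449 = 0.8061 m.
V = (1/n) R^(2/3) √S = (1/0.015) × 0.8061^(2/3) × √0.002 = 2.582 m/s. Hydraulic depth D_h = A/T = 5.198/4.56 = 1.14 m.
Froude number Fr = V/√(g·D_h) = 2.582/√(9.81×1.14) = 0.772, which is less than 1, so the flow is subcritical.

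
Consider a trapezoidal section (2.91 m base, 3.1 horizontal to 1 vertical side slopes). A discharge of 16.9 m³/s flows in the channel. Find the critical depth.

At critical depth, Q² T / (g A³) = 1, i.e. A³/T = Q²/g = 16.9²/9.81 = 29.11.
Try y = 1.19 m: A³/T = 47.07 — too large.
Try y = 0.877 m: A³/T = 14.41 — too small.
Try y = 1.05 m: A³/T = 28.79 — ≈ 29.11.

y_c = 1.05 m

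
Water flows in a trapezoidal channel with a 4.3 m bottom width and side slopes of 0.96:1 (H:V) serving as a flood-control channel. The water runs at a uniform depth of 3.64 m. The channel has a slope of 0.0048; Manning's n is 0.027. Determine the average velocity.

With bottom width b = 4.3 m and side slope z = 0.96: A = (b + zy)y = (4.3 + 0.96×3.64)×3.64 = 28.37 m²; P = b + 2y√(1+z²) = 4.3 + 2×3.64×1.386 = 14.39 m.
Hydraulic radius R = A/P = 28.37/14.39 = 1.971 m.
From Manning's equation, V = (1/n) R^(2/3) S^(1/2) = (1/0.027) × 1.971^(2/3) × 0.0048^(1/2) = 4.03 m/s.

V = 4.03 m/s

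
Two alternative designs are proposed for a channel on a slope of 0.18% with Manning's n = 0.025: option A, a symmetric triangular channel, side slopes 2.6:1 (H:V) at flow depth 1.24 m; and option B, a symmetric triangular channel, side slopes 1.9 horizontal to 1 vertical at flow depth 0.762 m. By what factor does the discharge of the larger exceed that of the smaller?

5.19

Channel A: For a triangular section with side slope z = 2.6: A = zy² = 2.6×1.24² = 3.998 m²; P = 2y√(1+z²) = 2×1.24×2.786 = 6.908 m. Hydraulic radius R = A/P = 3.998/6.908 = 0.5787 m. Q_A = (1/0.025)·3.998·0.5787^(2/3)·√0.0018 = 4.711 m³/s.
Channel B: For a triangular section with side slope z = 1.9: A = zy² = 1.9×0.762² = 1.103 m²; P = 2y√(1+z²) = 2×0.762×2.147 = 3.272 m. Hydraulic radius R = A/P = 1.103/3.272 = 0.3372 m. Q_B = (1/0.025)·1.103·0.3372^(2/3)·√0.0018 = 0.9069 m³/s.
The larger discharge is 4.711 m³/s and the smaller is 0.9069 m³/s; the ratio is 5.19.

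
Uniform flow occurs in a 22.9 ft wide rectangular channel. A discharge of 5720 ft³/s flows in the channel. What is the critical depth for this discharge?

y_c = 12.5 ft

For a rectangular channel, critical depth y_c = (q²/g)^(1/3) where q = Q/b = 5720/22.9 = 249.8 ft²/s.
So y_c = (249.8²/32.2)^(1/3) = 12.5 ft.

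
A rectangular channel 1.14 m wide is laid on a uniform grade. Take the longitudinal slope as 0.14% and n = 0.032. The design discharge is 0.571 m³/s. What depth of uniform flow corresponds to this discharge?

Manning's equation rearranged: A R^(2/3) = nQ / (1·√S) = 0.032 × 0.571 / (√0.0014) = 0.4883.
Try y = 0.759 m: A R^(2/3) = 0.4095 — low.
Try y = 0.978 m: A R^(2/3) = 0.5643 — high.
Try y = 0.871 m: A R^(2/3) = 0.488 — matches.

y_n = 0.871 m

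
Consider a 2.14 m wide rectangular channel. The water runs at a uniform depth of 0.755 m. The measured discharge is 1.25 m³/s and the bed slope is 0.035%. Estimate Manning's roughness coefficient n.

Flow area A = b·y = 2.14 × 0.755 = 1.616 m². Wetted perimeter P = b + 2y = 2.14 + 2×0.755 = 3.65 m.
Hydraulic radius R = A/P = 1.616/3.65 = 0.4427 m.
Rearranging Manning's equation: n = (1/Q) A R^(2/3) S^(1/2) = (1/1.25) × 1.616 × 0.4427^(2/3) × √0.00035 = 0.014.

n = 0.014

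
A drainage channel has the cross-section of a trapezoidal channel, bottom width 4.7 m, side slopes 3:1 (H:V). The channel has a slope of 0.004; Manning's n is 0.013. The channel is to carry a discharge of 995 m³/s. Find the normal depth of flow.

Manning's equation rearranged: A R^(2/3) = nQ / (1·√S) = 0.013 × 995 / (√0.004) = 204.5.
Trying y = 6.16 m: A R^(2/3) = 314.6 — too large.
Trying y = 3.69 m: A R^(2/3) = 94.68 — too small.
Trying y = 5.14 m: A R^(2/3) = 204.4 — close enough.

y_n = 5.14 m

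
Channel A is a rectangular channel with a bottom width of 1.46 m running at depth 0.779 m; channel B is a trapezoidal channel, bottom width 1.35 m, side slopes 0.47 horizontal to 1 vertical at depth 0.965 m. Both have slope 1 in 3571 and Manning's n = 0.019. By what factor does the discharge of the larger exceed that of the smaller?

Channel A: Flow area A = b·y = 1.46 × 0.779 = 1.137 m². Wetted perimeter P = b + 2y = 1.46 + 2×0.779 = 3.018 m. Hydraulic radius R = A/P = 1.137/3.018 = 0.3769 m. Q_A = (1/0.019)·1.137·0.3769^(2/3)·√0.00028 = 0.5226 m³/s.
Channel B: With bottom width b = 1.35 m and side slope z = 0.47: A = (b + zy)y = (1.35 + 0.47×0.965)×0.965 = 1.74 m²; P = b + 2y√(1+z²) = 1.35 + 2×0.965×1.105 = 3.483 m. Hydraulic radius R = A/P = 1.74/3.483 = 0.4998 m. Q_B = (1/0.019)·1.74·0.4998^(2/3)·√0.00028 = 0.9653 m³/s.
The larger discharge is 0.9653 m³/s and the smaller is 0.5226 m³/s; the ratio is 1.85.

1.85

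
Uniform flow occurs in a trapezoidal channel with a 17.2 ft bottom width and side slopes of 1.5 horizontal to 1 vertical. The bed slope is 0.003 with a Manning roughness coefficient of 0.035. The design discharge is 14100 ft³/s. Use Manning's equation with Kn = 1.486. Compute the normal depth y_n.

y_n = 22.8 ft

Manning's equation rearranged: A R^(2/3) = nQ / (1.486·√S) = 0.035 × 14100 / (1.486 × √0.003) = 6063.
Try y = 26.8 ft: A R^(2/3) = 8728 — over.
Try y = 19.2 ft: A R^(2/3) = 4159 — short.
Try y = 22.8 ft: A R^(2/3) = 6070 — close enough.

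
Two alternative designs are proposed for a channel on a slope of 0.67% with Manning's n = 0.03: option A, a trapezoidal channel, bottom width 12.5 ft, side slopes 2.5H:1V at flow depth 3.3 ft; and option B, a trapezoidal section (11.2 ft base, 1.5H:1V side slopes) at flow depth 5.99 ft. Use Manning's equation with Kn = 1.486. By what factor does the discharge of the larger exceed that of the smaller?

Channel A: With bottom width b = 12.5 ft and side slope z = 2.5: A = (b + zy)y = (12.5 + 2.5×3.3)×3.3 = 68.47 ft²; P = b + 2y√(1+z²) = 12.5 + 2×3.3×2.693 = 30.27 ft. Hydraulic radius R = A/P = 68.47/30.27 = 2.262 ft. Q_A = (1.486/0.03)·68.47·2.262^(2/3)·√0.0067 = 478.4 ft³/s.
Channel B: With bottom width b = 11.2 ft and side slope z = 1.5: A = (b + zy)y = (11.2 + 1.5×5.99)×5.99 = 120.9 ft²; P = b + 2y√(1+z²) = 11.2 + 2×5.99×1.803 = 32.8 ft. Hydraulic radius R = A/P = 120.9/32.8 = 3.687 ft. Q_B = (1.486/0.03)·120.9·3.687^(2/3)·√0.0067 = 1170 ft³/s.
The larger discharge is 1170 ft³/s and the smaller is 478.4 ft³/s; the ratio is 2.45.

2.45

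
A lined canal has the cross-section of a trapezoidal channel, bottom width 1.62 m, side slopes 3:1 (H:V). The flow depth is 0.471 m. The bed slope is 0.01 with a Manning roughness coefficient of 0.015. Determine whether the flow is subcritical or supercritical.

supercritical

With bottom width b = 1.62 m and side slope z = 3: A = (b + zy)y = (1.62 + 3×0.471)×0.471 = 1.429 m²; P = b + 2y√(1+z²) = 1.62 + 2×0.471×3.162 = 4.599 m.
Hydraulic radius R = A/P = 1.429/4.599 = 0.3106 m.
V = (1/n) R^(2/3) √S = (1/0.015) × 0.3106^(2/3) × √0.01 = 3.058 m/s. Hydraulic depth D_h = A/T = 1.429/4.446 = 0.3213 m.
Froude number Fr = V/√(g·D_h) = 3.058/√(9.81×0.3213) = 1.72, which is greater than 1, so the flow is supercritical.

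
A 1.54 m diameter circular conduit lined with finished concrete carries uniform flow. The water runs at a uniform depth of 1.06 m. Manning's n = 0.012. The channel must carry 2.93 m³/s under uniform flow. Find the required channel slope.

S = 0.0019

For a circular section of diameter D = 1.54 m at depth y = 1.06 m, the central angle is θ = 2 arccos(1 − 2y/D) = 3.914 rad. Then A = (D²/8)(θ − sin θ) = 1.367 m² and P = Dθ/2 = 3.014 m.
Hydraulic radius R = A/P = 1.367/3.014 = 0.4536 m.
From Manning's equation, S = [nQ / (1 A R^(2/3))]² = [0.012 × 2.93 / (1 × 1.367 × 0.4536^(2/3))]² = 0.0019.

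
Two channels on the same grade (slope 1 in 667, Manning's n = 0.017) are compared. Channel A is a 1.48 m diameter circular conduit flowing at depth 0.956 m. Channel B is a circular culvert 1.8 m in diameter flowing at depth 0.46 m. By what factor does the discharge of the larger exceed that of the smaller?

Channel A: For a circular section of diameter D = 1.48 m at depth y = 0.956 m, the central angle is θ = 2 arccos(1 − 2y/D) = 3.734 rad. Then A = (D²/8)(θ − sin θ) = 1.175 m² and P = Dθ/2 = 2.763 m. Hydraulic radius R = A/P = 1.175/2.763 = 0.4253 m. Q_A = (1/0.017)·1.175·0.4253^(2/3)·√0.001499 = 1.514 m³/s.
Channel B: For a circular section of diameter D = 1.8 m at depth y = 0.46 m, the central angle is θ = 2 arccos(1 − 2y/D) = 2.12 rad. Then A = (D²/8)(θ − sin θ) = 0.5131 m² and P = Dθ/2 = 1.908 m. Hydraulic radius R = A/P = 0.5131/1.908 = 0.2689 m. Q_B = (1/0.017)·0.5131·0.2689^(2/3)·√0.001499 = 0.487 m³/s.
The larger discharge is 1.514 m³/s and the smaller is 0.487 m³/s; the ratio is 3.11.

3.11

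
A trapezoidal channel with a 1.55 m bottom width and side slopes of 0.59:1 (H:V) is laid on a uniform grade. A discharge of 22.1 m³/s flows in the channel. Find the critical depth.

y_c = 2.1 m

At critical depth, Q² T / (g A³) = 1, i.e. A³/T = Q²/g = 22.1²/9.81 = 49.79.
Try y = 2.39 m: A³/T = 81.02 — too large.
Try y = 2.1 m: A³/T = 49.88 — close enough.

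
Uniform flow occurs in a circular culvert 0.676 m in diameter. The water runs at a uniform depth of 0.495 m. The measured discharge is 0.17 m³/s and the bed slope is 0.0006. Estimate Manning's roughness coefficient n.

n = 0.014

For a circular section of diameter D = 0.676 m at depth y = 0.495 m, the central angle is θ = 2 arccos(1 − 2y/D) = 4.108 rad. Then A = (D²/8)(θ − sin θ) = 0.2816 m² and P = Dθ/2 = 1.388 m.
Hydraulic radius R = A/P = 0.2816/1.388 = 0.2028 m.
Rearranging Manning's equation: n = (1/Q) A R^(2/3) S^(1/2) = (1/0.17) × 0.2816 × 0.2028^(2/3) × √0.0006 = 0.014.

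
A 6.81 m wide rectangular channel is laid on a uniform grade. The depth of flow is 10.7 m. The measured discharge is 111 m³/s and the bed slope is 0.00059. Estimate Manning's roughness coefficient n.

n = 0.03

Flow area A = b·y = 6.81 × 10.7 = 72.87 m². Wetted perimeter P = b + 2y = 6.81 + 2×10.7 = 28.21 m.
Hydraulic radius R = A/P = 72.87/28.21 = 2.583 m.
Rearranging Manning's equation: n = (1/Q) A R^(2/3) S^(1/2) = (1/111) × 72.87 × 2.583^(2/3) × √0.00059 = 0.03.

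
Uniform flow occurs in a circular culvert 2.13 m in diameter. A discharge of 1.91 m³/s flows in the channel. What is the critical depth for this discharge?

y_c = 0.639 m

At critical depth, Q² T / (g A³) = 1, i.e. A³/T = Q²/g = 1.91²/9.81 = 0.3719.
Try y = 0.537 m: A³/T = 0.1894 — too small.
Try y = 0.639 m: A³/T = 0.3723 — close enough.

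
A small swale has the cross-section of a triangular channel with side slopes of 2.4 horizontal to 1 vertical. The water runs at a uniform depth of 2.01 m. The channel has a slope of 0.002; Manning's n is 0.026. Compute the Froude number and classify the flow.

subcritical

For a triangular section with side slope z = 2.4: A = zy² = 2.4×2.01² = 9.696 m²; P = 2y√(1+z²) = 2×2.01×2.6 = 10.45 m.
Hydraulic radius R = A/P = 9.696/10.45 = 0.9277 m.
V = (1/n) R^(2/3) √S = (1/0.026) × 0.9277^(2/3) × √0.002 = 1.636 m/s. Hydraulic depth D_h = A/T = 9.696/9.648 = 1.005 m.
Froude number Fr = V/√(g·D_h) = 1.636/√(9.81×1.005) = 0.521, which is less than 1, so the flow is subcritical.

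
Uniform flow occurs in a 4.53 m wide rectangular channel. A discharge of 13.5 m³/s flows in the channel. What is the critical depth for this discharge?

For a rectangular channel, critical depth y_c = (q²/g)^(1/3) where q = Q/b = 13.5/4.53 = 2.98 m²/s.
So y_c = (2.98²/9.81)^(1/3) = 0.967 m.

y_c = 0.967 m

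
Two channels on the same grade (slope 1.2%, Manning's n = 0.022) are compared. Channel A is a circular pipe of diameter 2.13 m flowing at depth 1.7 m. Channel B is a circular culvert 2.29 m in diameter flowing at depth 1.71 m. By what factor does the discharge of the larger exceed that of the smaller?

Channel A: For a circular section of diameter D = 2.13 m at depth y = 1.7 m, the central angle is θ = 2 arccos(1 − 2y/D) = 4.419 rad. Then A = (D²/8)(θ − sin θ) = 3.049 m² and P = Dθ/2 = 4.706 m. Hydraulic radius R = A/P = 3.049/4.706 = 0.6479 m. Q_A = (1/0.022)·3.049·0.6479^(2/3)·√0.012 = 11.37 m³/s.
Channel B: For a circular section of diameter D = 2.29 m at depth y = 1.71 m, the central angle is θ = 2 arccos(1 − 2y/D) = 4.174 rad. Then A = (D²/8)(θ − sin θ) = 3.299 m² and P = Dθ/2 = 4.779 m. Hydraulic radius R = A/P = 3.299/4.779 = 0.6902 m. Q_B = (1/0.022)·3.299·0.6902^(2/3)·√0.012 = 12.83 m³/s.
The larger discharge is 12.83 m³/s and the smaller is 11.37 m³/s; the ratio is 1.13.

1.13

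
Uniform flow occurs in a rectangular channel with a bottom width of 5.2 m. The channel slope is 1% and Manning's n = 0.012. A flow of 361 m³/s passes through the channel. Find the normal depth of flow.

Manning's equation rearranged: A R^(2/3) = nQ / (1·√S) = 0.012 × 361 / (√0.01) = 43.32.
Trying y = 4.22 m: A R^(2/3) = 30.13 — short.
Trying y = 5.67 m: A R^(2/3) = 43.35 — close enough.

y_n = 5.67 m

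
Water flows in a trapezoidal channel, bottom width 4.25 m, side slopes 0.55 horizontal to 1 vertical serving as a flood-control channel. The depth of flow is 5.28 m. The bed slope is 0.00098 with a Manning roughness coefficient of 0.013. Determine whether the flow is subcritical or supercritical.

subcritical

With bottom width b = 4.25 m and side slope z = 0.55: A = (b + zy)y = (4.25 + 0.55×5.28)×5.28 = 37.77 m²; P = b + 2y√(1+z²) = 4.25 + 2×5.28×1.141 = 16.3 m.
Hydraulic radius R = A/P = 37.77/16.3 = 2.317 m.
V = (1/n) R^(2/3) √S = (1/0.013) × 2.317^(2/3) × √0.00098 = 4.217 m/s. Hydraulic depth D_h = A/T = 37.77/10.06 = 3.756 m.
Froude number Fr = V/√(g·D_h) = 4.217/√(9.81×3.756) = 0.695, which is less than 1, so the flow is subcritical.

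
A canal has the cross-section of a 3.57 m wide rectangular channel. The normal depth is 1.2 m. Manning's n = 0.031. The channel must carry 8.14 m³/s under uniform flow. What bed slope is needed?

S = 0.0054

Flow area A = b·y = 3.57 × 1.2 = 4.284 m². Wetted perimeter P = b + 2y = 3.57 + 2×1.2 = 5.97 m.
Hydraulic radius R = A/P = 4.284/5.97 = 0.7176 m.
From Manning's equation, S = [nQ / (1 A R^(2/3))]² = [0.031 × 8.14 / (1 × 4.284 × 0.7176^(2/3))]² = 0.0054.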